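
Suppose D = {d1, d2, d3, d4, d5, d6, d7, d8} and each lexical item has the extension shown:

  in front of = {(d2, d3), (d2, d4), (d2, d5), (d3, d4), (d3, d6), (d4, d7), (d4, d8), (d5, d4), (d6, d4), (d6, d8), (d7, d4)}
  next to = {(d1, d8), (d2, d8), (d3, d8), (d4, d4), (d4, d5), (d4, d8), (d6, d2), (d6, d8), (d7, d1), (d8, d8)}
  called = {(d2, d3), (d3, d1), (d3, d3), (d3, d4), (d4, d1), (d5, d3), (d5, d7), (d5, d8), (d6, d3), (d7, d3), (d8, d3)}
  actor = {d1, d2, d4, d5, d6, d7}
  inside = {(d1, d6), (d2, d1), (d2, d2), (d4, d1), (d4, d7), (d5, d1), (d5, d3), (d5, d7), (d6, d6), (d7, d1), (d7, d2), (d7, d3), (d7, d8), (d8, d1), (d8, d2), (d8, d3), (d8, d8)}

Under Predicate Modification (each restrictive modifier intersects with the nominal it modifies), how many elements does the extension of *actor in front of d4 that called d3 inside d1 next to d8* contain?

⟦in front of d4⟧ = {x : ⟨x, d4⟩ ∈ ⟦in front of⟧} = {d2, d3, d5, d6, d7}
⟦that called d3⟧ = {x : ⟨x, d3⟩ ∈ ⟦called⟧} = {d2, d3, d5, d6, d7, d8}
⟦inside d1⟧ = {x : ⟨x, d1⟩ ∈ ⟦inside⟧} = {d2, d4, d5, d7, d8}
⟦next to d8⟧ = {x : ⟨x, d8⟩ ∈ ⟦next to⟧} = {d1, d2, d3, d4, d6, d8}
⟦actor⟧ = {d1, d2, d4, d5, d6, d7}
… ∩ ⟦in front of d4⟧ = {d1, d2, d4, d5, d6, d7} ∩ {d2, d3, d5, d6, d7} = {d2, d5, d6, d7}
… ∩ ⟦that called d3⟧ = {d2, d5, d6, d7} ∩ {d2, d3, d5, d6, d7, d8} = {d2, d5, d6, d7}
… ∩ ⟦inside d1⟧ = {d2, d5, d6, d7} ∩ {d2, d4, d5, d7, d8} = {d2, d5, d7}
… ∩ ⟦next to d8⟧ = {d2, d5, d7} ∩ {d1, d2, d3, d4, d6, d8} = {d2}
⟦actor in front of d4 that called d3 inside d1 next to d8⟧ = {d2}, so the cardinality is 1.

1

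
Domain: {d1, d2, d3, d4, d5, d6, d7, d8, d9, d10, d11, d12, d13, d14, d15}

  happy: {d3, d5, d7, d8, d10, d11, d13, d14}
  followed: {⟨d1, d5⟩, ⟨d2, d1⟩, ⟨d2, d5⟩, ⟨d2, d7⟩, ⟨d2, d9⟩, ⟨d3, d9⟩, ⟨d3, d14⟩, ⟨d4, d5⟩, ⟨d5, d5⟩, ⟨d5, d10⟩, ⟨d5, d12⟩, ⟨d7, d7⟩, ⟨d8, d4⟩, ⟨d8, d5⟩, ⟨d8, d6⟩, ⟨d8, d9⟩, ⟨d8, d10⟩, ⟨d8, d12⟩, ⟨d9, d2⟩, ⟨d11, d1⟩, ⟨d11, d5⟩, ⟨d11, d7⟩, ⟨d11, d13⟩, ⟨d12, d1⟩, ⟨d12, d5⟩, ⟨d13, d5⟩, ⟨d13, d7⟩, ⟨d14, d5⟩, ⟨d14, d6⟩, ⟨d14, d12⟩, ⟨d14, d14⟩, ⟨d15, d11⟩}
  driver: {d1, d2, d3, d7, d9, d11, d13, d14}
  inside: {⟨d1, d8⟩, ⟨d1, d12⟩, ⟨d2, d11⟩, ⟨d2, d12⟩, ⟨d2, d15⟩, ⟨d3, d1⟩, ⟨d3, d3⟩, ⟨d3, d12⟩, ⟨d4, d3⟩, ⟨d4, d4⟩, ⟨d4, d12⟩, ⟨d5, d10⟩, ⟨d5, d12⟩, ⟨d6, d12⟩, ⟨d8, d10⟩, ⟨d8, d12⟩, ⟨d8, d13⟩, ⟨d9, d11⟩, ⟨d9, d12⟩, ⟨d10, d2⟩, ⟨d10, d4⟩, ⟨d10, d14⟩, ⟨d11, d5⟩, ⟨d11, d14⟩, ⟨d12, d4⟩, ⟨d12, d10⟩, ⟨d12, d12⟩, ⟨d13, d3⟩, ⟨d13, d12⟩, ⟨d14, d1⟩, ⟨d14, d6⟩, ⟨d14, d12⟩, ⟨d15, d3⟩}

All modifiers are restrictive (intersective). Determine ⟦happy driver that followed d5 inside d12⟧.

⟦that followed d5⟧ = {x : ⟨x, d5⟩ ∈ ⟦followed⟧} = {d1, d2, d4, d5, d8, d11, d12, d13, d14}
⟦inside d12⟧ = {x : ⟨x, d12⟩ ∈ ⟦inside⟧} = {d1, d2, d3, d4, d5, d6, d8, d9, d12, d13, d14}
⟦driver⟧ = {d1, d2, d3, d7, d9, d11, d13, d14}
… ∩ ⟦that followed d5⟧ = {d1, d2, d3, d7, d9, d11, d13, d14} ∩ {d1, d2, d4, d5, d8, d11, d12, d13, d14} = {d1, d2, d11, d13, d14}
… ∩ ⟦inside d12⟧ = {d1, d2, d11, d13, d14} ∩ {d1, d2, d3, d4, d5, d6, d8, d9, d12, d13, d14} = {d1, d2, d13, d14}
… ∩ ⟦happy⟧ = {d1, d2, d13, d14} ∩ {d3, d5, d7, d8, d10, d11, d13, d14} = {d13, d14}
So ⟦happy driver that followed d5 inside d12⟧ = {d13, d14}.

{d13, d14}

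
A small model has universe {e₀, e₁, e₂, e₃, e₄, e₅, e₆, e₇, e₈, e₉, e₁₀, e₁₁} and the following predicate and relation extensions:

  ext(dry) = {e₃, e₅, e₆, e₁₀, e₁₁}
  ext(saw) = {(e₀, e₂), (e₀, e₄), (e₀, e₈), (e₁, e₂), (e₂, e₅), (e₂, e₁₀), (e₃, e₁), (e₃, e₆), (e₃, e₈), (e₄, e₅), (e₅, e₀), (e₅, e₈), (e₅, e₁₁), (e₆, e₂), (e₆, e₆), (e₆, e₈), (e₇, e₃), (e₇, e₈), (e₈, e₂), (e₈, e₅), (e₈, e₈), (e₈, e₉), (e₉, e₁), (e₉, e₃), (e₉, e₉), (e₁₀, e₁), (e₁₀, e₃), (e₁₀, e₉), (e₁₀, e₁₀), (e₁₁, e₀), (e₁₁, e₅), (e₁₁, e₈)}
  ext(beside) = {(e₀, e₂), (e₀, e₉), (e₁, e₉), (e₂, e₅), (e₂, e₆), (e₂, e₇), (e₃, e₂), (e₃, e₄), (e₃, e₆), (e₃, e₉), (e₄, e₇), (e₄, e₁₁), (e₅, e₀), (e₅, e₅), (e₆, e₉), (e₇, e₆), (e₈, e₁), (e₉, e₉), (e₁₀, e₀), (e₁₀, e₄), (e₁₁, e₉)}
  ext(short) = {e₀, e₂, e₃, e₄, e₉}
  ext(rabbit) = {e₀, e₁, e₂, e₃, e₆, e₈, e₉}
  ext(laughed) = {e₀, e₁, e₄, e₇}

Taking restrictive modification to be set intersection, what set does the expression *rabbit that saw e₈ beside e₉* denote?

⟦that saw e₈⟧ = {x : ⟨x, e₈⟩ ∈ ⟦saw⟧} = {e₀, e₃, e₅, e₆, e₇, e₈, e₁₁}
⟦beside e₉⟧ = {x : ⟨x, e₉⟩ ∈ ⟦beside⟧} = {e₀, e₁, e₃, e₆, e₉, e₁₁}
⟦rabbit⟧ = {e₀, e₁, e₂, e₃, e₆, e₈, e₉}
… ∩ ⟦that saw e₈⟧ = {e₀, e₁, e₂, e₃, e₆, e₈, e₉} ∩ {e₀, e₃, e₅, e₆, e₇, e₈, e₁₁} = {e₀, e₃, e₆, e₈}
… ∩ ⟦beside e₉⟧ = {e₀, e₃, e₆, e₈} ∩ {e₀, e₁, e₃, e₆, e₉, e₁₁} = {e₀, e₃, e₆}
So ⟦rabbit that saw e₈ beside e₉⟧ = {e₀, e₃, e₆}.

{e₀, e₃, e₆}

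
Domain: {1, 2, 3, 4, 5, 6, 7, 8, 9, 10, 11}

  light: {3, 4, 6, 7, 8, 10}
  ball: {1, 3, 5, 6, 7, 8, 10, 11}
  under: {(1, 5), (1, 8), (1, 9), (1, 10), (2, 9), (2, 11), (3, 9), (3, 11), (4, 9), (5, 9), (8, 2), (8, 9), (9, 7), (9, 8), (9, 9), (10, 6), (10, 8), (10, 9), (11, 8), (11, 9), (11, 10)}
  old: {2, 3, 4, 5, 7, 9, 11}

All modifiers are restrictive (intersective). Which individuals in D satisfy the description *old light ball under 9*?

{3}

⟦under 9⟧ = {x : ⟨x, 9⟩ ∈ ⟦under⟧} = {1, 2, 3, 4, 5, 8, 9, 10, 11}
⟦ball⟧ = {1, 3, 5, 6, 7, 8, 10, 11}
… ∩ ⟦under 9⟧ = {1, 3, 5, 6, 7, 8, 10, 11} ∩ {1, 2, 3, 4, 5, 8, 9, 10, 11} = {1, 3, 5, 8, 10, 11}
… ∩ ⟦old⟧ = {1, 3, 5, 8, 10, 11} ∩ {2, 3, 4, 5, 7, 9, 11} = {3, 5, 11}
… ∩ ⟦light⟧ = {3, 5, 11} ∩ {3, 4, 6, 7, 8, 10} = {3}
So ⟦old light ball under 9⟧ = {3}.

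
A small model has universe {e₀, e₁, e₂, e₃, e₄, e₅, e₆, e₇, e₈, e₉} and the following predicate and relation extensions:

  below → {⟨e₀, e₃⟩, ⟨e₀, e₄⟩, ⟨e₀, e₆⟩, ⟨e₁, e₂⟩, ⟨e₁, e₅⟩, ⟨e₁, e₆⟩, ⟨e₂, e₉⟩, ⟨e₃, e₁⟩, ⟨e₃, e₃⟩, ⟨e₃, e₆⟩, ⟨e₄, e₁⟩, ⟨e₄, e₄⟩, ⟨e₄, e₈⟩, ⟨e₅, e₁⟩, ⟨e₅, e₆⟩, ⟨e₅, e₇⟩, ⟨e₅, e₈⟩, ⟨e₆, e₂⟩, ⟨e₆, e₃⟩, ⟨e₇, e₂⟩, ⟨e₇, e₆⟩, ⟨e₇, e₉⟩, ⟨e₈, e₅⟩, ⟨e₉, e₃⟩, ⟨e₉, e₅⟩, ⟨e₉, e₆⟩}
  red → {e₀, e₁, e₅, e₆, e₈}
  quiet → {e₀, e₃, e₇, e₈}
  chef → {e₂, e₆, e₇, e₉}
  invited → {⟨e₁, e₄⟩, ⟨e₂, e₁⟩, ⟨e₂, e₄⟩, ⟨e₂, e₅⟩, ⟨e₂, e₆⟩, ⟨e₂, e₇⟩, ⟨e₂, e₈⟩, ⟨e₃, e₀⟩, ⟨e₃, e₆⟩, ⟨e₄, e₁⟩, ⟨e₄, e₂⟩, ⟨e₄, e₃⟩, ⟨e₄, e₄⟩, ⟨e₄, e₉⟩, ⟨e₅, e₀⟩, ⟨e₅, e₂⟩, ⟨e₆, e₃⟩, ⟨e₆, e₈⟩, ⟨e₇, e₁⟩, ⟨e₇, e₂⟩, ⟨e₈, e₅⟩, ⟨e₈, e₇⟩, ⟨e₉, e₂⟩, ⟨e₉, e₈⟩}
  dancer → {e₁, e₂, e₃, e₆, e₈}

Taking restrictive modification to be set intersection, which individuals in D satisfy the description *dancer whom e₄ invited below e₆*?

{e₁, e₃}

⟦whom e₄ invited⟧ = {x : ⟨e₄, x⟩ ∈ ⟦invited⟧} = {e₁, e₂, e₃, e₄, e₉}
⟦below e₆⟧ = {x : ⟨x, e₆⟩ ∈ ⟦below⟧} = {e₀, e₁, e₃, e₅, e₇, e₉}
⟦dancer⟧ = {e₁, e₂, e₃, e₆, e₈}
… ∩ ⟦whom e₄ invited⟧ = {e₁, e₂, e₃, e₆, e₈} ∩ {e₁, e₂, e₃, e₄, e₉} = {e₁, e₂, e₃}
… ∩ ⟦below e₆⟧ = {e₁, e₂, e₃} ∩ {e₀, e₁, e₃, e₅, e₇, e₉} = {e₁, e₃}
So ⟦dancer whom e₄ invited below e₆⟧ = {e₁, e₃}.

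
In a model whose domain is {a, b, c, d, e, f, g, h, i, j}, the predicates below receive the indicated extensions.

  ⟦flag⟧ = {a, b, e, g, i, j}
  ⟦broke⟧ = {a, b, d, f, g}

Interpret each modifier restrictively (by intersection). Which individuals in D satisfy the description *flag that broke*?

⟦that broke⟧ = ⟦broke⟧ = {a, b, d, f, g}
⟦flag⟧ = {a, b, e, g, i, j}
… ∩ ⟦that broke⟧ = {a, b, e, g, i, j} ∩ {a, b, d, f, g} = {a, b, g}
So ⟦flag that broke⟧ = {a, b, g}.

{a, b, g}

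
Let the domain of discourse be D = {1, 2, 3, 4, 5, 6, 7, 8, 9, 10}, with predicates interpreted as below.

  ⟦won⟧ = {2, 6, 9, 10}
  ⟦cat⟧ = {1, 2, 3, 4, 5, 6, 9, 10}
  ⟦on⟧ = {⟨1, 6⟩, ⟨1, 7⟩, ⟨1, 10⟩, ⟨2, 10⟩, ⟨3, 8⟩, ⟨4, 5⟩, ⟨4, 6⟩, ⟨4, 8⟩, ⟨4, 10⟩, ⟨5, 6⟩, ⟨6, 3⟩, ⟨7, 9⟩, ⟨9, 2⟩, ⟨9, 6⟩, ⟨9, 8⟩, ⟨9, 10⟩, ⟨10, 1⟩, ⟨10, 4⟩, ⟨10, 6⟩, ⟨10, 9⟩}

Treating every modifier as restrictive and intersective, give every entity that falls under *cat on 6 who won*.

{9, 10}

⟦on 6⟧ = {x : ⟨x, 6⟩ ∈ ⟦on⟧} = {1, 4, 5, 9, 10}
⟦who won⟧ = ⟦won⟧ = {2, 6, 9, 10}
⟦cat⟧ = {1, 2, 3, 4, 5, 6, 9, 10}
… ∩ ⟦on 6⟧ = {1, 2, 3, 4, 5, 6, 9, 10} ∩ {1, 4, 5, 9, 10} = {1, 4, 5, 9, 10}
… ∩ ⟦who won⟧ = {1, 4, 5, 9, 10} ∩ {2, 6, 9, 10} = {9, 10}
So ⟦cat on 6 who won⟧ = {9, 10}.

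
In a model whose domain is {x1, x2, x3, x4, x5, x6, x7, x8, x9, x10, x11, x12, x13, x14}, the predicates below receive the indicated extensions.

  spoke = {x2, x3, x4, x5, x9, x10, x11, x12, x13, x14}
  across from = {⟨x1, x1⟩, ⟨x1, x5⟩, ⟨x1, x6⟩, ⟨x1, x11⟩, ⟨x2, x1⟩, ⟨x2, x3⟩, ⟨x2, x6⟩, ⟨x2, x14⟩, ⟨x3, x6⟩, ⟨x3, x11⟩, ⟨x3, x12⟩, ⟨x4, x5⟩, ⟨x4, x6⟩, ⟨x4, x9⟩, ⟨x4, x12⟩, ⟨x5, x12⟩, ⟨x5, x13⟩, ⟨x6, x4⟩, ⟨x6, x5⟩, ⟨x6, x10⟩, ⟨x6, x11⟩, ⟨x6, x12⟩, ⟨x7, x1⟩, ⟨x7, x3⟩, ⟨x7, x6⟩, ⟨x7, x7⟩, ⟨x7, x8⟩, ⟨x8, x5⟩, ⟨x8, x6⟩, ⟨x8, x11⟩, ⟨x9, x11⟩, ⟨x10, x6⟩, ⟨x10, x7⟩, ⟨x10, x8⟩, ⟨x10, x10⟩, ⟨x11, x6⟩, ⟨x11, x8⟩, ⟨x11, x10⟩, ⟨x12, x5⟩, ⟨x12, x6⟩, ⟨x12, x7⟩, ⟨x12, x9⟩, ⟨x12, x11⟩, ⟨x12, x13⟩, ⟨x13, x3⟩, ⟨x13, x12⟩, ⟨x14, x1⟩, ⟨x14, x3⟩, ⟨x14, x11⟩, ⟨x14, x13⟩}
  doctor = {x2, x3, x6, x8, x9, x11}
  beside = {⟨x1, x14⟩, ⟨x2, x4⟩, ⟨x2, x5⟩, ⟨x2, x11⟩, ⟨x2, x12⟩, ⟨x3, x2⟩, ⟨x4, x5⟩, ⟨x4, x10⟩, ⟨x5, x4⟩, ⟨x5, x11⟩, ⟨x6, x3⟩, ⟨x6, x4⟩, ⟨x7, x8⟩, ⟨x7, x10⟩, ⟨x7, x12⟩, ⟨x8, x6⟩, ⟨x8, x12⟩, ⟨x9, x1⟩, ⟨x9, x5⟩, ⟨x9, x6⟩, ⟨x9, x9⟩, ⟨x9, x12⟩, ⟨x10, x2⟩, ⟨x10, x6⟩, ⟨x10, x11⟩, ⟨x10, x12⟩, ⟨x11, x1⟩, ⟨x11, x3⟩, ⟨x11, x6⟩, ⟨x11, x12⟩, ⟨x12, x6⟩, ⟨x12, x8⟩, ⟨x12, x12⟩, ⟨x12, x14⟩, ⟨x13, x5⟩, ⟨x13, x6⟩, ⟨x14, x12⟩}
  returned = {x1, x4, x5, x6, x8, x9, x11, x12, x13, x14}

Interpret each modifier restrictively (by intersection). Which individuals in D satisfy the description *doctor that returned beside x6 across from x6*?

{x8, x11}

⟦that returned⟧ = ⟦returned⟧ = {x1, x4, x5, x6, x8, x9, x11, x12, x13, x14}
⟦beside x6⟧ = {x : ⟨x, x6⟩ ∈ ⟦beside⟧} = {x8, x9, x10, x11, x12, x13}
⟦across from x6⟧ = {x : ⟨x, x6⟩ ∈ ⟦across from⟧} = {x1, x2, x3, x4, x7, x8, x10, x11, x12}
⟦doctor⟧ = {x2, x3, x6, x8, x9, x11}
… ∩ ⟦that returned⟧ = {x2, x3, x6, x8, x9, x11} ∩ {x1, x4, x5, x6, x8, x9, x11, x12, x13, x14} = {x6, x8, x9, x11}
… ∩ ⟦beside x6⟧ = {x6, x8, x9, x11} ∩ {x8, x9, x10, x11, x12, x13} = {x8, x9, x11}
… ∩ ⟦across from x6⟧ = {x8, x9, x11} ∩ {x1, x2, x3, x4, x7, x8, x10, x11, x12} = {x8, x11}
So ⟦doctor that returned beside x6 across from x6⟧ = {x8, x11}.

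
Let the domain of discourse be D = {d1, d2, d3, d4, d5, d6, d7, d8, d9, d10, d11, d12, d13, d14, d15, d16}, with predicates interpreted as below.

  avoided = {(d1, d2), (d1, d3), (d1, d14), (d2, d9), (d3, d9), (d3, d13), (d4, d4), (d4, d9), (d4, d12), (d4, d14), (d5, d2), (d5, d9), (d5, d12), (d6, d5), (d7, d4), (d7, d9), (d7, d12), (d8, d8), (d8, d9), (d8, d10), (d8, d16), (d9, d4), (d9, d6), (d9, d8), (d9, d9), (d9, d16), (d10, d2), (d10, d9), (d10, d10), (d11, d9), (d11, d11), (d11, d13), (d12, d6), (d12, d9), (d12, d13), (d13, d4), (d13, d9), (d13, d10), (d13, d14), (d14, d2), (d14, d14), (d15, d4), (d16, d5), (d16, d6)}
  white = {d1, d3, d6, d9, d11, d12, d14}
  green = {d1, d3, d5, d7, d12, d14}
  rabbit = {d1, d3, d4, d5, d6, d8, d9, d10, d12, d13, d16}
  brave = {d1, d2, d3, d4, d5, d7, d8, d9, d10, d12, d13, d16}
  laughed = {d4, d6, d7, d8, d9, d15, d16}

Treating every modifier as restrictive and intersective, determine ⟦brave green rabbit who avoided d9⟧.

⟦who avoided d9⟧ = {x : ⟨x, d9⟩ ∈ ⟦avoided⟧} = {d2, d3, d4, d5, d7, d8, d9, d10, d11, d12, d13}
⟦rabbit⟧ = {d1, d3, d4, d5, d6, d8, d9, d10, d12, d13, d16}
… ∩ ⟦who avoided d9⟧ = {d1, d3, d4, d5, d6, d8, d9, d10, d12, d13, d16} ∩ {d2, d3, d4, d5, d7, d8, d9, d10, d11, d12, d13} = {d3, d4, d5, d8, d9, d10, d12, d13}
… ∩ ⟦brave⟧ = {d3, d4, d5, d8, d9, d10, d12, d13} ∩ {d1, d2, d3, d4, d5, d7, d8, d9, d10, d12, d13, d16} = {d3, d4, d5, d8, d9, d10, d12, d13}
… ∩ ⟦green⟧ = {d3, d4, d5, d8, d9, d10, d12, d13} ∩ {d1, d3, d5, d7, d12, d14} = {d3, d5, d12}
So ⟦brave green rabbit who avoided d9⟧ = {d3, d5, d12}.

{d3, d5, d12}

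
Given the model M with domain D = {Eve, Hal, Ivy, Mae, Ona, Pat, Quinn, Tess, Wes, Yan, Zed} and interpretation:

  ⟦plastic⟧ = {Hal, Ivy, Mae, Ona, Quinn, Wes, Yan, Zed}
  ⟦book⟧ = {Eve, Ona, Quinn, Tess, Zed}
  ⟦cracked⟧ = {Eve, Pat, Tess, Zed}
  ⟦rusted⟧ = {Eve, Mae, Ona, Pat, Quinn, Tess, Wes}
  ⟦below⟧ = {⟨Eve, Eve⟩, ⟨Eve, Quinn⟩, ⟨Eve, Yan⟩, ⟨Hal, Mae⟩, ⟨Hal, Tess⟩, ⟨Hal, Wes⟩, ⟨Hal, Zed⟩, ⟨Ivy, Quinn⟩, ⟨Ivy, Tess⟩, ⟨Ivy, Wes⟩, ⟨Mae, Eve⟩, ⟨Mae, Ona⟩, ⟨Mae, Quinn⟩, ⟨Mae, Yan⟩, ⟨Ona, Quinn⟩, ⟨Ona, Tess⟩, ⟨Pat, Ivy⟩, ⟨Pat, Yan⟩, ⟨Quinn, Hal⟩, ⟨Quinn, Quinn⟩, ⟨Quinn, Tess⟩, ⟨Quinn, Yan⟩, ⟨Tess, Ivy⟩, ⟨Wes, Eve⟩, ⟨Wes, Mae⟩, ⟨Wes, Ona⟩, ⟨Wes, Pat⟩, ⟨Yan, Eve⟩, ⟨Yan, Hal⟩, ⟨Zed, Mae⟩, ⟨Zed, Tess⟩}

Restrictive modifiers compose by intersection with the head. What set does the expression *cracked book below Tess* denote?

⟦below Tess⟧ = {x : ⟨x, Tess⟩ ∈ ⟦below⟧} = {Hal, Ivy, Ona, Quinn, Zed}
⟦book⟧ = {Eve, Ona, Quinn, Tess, Zed}
… ∩ ⟦below Tess⟧ = {Eve, Ona, Quinn, Tess, Zed} ∩ {Hal, Ivy, Ona, Quinn, Zed} = {Ona, Quinn, Zed}
… ∩ ⟦cracked⟧ = {Ona, Quinn, Zed} ∩ {Eve, Pat, Tess, Zed} = {Zed}
So ⟦cracked book below Tess⟧ = {Zed}.

{Zed}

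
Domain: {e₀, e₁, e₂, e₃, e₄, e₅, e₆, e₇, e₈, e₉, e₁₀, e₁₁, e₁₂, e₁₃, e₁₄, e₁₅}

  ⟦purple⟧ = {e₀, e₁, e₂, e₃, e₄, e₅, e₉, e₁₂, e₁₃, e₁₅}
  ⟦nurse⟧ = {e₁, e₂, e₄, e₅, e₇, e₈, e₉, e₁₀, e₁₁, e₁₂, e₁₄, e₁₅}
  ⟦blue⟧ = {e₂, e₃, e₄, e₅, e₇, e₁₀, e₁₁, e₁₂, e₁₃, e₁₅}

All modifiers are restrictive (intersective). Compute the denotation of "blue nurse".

{e₂, e₄, e₅, e₇, e₁₀, e₁₁, e₁₂, e₁₅}

⟦nurse⟧ = {e₁, e₂, e₄, e₅, e₇, e₈, e₉, e₁₀, e₁₁, e₁₂, e₁₄, e₁₅}
… ∩ ⟦blue⟧ = {e₁, e₂, e₄, e₅, e₇, e₈, e₉, e₁₀, e₁₁, e₁₂, e₁₄, e₁₅} ∩ {e₂, e₃, e₄, e₅, e₇, e₁₀, e₁₁, e₁₂, e₁₃, e₁₅} = {e₂, e₄, e₅, e₇, e₁₀, e₁₁, e₁₂, e₁₅}
So ⟦blue nurse⟧ = {e₂, e₄, e₅, e₇, e₁₀, e₁₁, e₁₂, e₁₅}.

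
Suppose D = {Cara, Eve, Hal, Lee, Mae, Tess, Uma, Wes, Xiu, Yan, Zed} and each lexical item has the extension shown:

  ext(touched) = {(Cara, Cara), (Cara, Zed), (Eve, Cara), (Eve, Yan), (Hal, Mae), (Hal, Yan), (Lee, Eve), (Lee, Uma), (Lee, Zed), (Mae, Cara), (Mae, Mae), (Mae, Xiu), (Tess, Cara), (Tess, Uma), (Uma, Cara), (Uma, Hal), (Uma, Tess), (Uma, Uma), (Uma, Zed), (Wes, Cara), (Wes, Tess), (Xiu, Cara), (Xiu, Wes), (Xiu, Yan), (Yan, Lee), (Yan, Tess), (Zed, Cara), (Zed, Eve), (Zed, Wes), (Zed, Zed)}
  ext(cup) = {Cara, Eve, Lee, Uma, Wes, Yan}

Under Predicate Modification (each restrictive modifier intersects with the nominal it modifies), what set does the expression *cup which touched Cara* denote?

⟦which touched Cara⟧ = {x : ⟨x, Cara⟩ ∈ ⟦touched⟧} = {Cara, Eve, Mae, Tess, Uma, Wes, Xiu, Zed}
⟦cup⟧ = {Cara, Eve, Lee, Uma, Wes, Yan}
… ∩ ⟦which touched Cara⟧ = {Cara, Eve, Lee, Uma, Wes, Yan} ∩ {Cara, Eve, Mae, Tess, Uma, Wes, Xiu, Zed} = {Cara, Eve, Uma, Wes}
So ⟦cup which touched Cara⟧ = {Cara, Eve, Uma, Wes}.

{Cara, Eve, Uma, Wes}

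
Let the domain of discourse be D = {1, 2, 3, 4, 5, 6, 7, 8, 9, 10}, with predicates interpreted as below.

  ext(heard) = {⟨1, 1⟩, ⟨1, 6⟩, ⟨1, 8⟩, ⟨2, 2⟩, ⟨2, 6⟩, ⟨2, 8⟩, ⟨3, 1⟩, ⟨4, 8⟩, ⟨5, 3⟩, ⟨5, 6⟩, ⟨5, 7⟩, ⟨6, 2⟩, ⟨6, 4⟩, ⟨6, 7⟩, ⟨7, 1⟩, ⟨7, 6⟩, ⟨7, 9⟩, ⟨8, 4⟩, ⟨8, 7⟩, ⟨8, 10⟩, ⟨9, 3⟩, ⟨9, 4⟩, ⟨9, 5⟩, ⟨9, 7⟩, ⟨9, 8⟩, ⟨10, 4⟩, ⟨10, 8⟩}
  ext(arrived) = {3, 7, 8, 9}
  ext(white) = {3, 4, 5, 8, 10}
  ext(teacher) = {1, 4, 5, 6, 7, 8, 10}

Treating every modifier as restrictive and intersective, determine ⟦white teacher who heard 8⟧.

{4, 10}

⟦who heard 8⟧ = {x : ⟨x, 8⟩ ∈ ⟦heard⟧} = {1, 2, 4, 9, 10}
⟦teacher⟧ = {1, 4, 5, 6, 7, 8, 10}
… ∩ ⟦who heard 8⟧ = {1, 4, 5, 6, 7, 8, 10} ∩ {1, 2, 4, 9, 10} = {1, 4, 10}
… ∩ ⟦white⟧ = {1, 4, 10} ∩ {3, 4, 5, 8, 10} = {4, 10}
So ⟦white teacher who heard 8⟧ = {4, 10}.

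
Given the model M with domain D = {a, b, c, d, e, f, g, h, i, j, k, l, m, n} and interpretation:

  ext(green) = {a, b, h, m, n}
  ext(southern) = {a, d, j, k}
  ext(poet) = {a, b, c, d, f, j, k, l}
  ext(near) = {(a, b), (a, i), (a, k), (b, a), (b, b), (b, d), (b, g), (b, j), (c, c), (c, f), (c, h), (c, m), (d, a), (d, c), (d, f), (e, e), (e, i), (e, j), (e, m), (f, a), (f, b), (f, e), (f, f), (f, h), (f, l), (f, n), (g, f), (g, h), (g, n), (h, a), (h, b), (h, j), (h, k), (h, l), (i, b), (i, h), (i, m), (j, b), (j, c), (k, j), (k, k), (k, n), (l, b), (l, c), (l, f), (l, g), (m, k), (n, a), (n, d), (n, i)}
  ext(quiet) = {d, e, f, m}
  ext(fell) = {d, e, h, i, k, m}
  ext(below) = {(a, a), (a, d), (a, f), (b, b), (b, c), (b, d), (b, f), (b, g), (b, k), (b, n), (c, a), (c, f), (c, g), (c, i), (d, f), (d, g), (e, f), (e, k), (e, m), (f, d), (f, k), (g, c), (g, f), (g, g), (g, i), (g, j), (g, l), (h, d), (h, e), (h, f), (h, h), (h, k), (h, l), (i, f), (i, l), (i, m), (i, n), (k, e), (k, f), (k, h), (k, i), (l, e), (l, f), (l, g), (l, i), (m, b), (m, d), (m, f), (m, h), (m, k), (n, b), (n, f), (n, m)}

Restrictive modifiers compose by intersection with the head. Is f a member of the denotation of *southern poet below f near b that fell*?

no

⟦below f⟧ = {x : ⟨x, f⟩ ∈ ⟦below⟧} = {a, b, c, d, e, g, h, i, k, l, m, n}
⟦near b⟧ = {x : ⟨x, b⟩ ∈ ⟦near⟧} = {a, b, f, h, i, j, l}
⟦that fell⟧ = ⟦fell⟧ = {d, e, h, i, k, m}
⟦poet⟧ = {a, b, c, d, f, j, k, l}
… ∩ ⟦below f⟧ = {a, b, c, d, f, j, k, l} ∩ {a, b, c, d, e, g, h, i, k, l, m, n} = {a, b, c, d, k, l}
… ∩ ⟦near b⟧ = {a, b, c, d, k, l} ∩ {a, b, f, h, i, j, l} = {a, b, l}
… ∩ ⟦that fell⟧ = {a, b, l} ∩ {d, e, h, i, k, m} = ∅
… ∩ ⟦southern⟧ = ∅ ∩ {a, d, j, k} = ∅
⟦southern poet below f near b that fell⟧ = ∅; f ∉ this set.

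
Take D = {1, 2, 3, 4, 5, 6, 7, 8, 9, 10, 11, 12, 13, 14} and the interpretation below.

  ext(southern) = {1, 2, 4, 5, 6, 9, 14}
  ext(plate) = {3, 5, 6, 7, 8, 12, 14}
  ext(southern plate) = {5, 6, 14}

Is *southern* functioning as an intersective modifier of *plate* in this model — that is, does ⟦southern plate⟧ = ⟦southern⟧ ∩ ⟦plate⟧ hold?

yes

⟦southern⟧ ∩ ⟦plate⟧ = {1, 2, 4, 5, 6, 9, 14} ∩ {3, 5, 6, 7, 8, 12, 14} = {5, 6, 14}
Observed ⟦southern plate⟧ = {5, 6, 14}.
These coincide, so the modifier is intersective here.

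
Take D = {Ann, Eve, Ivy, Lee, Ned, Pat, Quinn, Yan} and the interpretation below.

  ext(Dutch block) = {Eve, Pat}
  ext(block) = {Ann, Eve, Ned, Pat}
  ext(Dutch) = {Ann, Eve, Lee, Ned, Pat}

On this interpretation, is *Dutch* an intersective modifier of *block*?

⟦Dutch⟧ ∩ ⟦block⟧ = {Ann, Eve, Lee, Ned, Pat} ∩ {Ann, Eve, Ned, Pat} = {Ann, Eve, Ned, Pat}
Observed ⟦Dutch block⟧ = {Eve, Pat}.
These differ, so the modifier is not intersective in this model.

no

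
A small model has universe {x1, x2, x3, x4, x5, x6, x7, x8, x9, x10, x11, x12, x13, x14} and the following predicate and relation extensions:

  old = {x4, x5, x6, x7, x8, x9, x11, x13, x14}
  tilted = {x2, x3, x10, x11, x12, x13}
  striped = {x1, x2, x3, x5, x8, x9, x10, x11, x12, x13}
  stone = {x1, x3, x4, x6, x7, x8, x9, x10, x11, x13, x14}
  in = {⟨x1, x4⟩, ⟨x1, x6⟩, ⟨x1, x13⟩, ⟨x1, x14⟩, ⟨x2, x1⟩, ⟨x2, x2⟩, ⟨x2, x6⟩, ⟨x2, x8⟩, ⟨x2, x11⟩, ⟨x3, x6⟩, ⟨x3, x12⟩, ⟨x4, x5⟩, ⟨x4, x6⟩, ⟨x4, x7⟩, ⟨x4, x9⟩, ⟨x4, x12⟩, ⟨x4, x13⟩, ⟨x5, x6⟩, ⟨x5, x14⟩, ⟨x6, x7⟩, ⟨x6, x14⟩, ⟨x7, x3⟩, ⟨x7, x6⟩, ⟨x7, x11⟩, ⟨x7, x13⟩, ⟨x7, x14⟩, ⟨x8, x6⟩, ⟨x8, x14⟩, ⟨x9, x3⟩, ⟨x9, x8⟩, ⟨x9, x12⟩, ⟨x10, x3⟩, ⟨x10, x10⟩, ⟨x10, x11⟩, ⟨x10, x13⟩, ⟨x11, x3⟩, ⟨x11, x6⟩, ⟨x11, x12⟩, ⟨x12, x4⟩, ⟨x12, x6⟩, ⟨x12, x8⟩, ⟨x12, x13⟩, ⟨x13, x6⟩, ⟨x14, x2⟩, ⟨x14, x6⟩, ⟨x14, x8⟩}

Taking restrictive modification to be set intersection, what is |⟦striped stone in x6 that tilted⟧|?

3

⟦in x6⟧ = {x : ⟨x, x6⟩ ∈ ⟦in⟧} = {x1, x2, x3, x4, x5, x7, x8, x11, x12, x13, x14}
⟦that tilted⟧ = ⟦tilted⟧ = {x2, x3, x10, x11, x12, x13}
⟦stone⟧ = {x1, x3, x4, x6, x7, x8, x9, x10, x11, x13, x14}
… ∩ ⟦in x6⟧ = {x1, x3, x4, x6, x7, x8, x9, x10, x11, x13, x14} ∩ {x1, x2, x3, x4, x5, x7, x8, x11, x12, x13, x14} = {x1, x3, x4, x7, x8, x11, x13, x14}
… ∩ ⟦that tilted⟧ = {x1, x3, x4, x7, x8, x11, x13, x14} ∩ {x2, x3, x10, x11, x12, x13} = {x3, x11, x13}
… ∩ ⟦striped⟧ = {x3, x11, x13} ∩ {x1, x2, x3, x5, x8, x9, x10, x11, x12, x13} = {x3, x11, x13}
⟦striped stone in x6 that tilted⟧ = {x3, x11, x13}, so the cardinality is 3.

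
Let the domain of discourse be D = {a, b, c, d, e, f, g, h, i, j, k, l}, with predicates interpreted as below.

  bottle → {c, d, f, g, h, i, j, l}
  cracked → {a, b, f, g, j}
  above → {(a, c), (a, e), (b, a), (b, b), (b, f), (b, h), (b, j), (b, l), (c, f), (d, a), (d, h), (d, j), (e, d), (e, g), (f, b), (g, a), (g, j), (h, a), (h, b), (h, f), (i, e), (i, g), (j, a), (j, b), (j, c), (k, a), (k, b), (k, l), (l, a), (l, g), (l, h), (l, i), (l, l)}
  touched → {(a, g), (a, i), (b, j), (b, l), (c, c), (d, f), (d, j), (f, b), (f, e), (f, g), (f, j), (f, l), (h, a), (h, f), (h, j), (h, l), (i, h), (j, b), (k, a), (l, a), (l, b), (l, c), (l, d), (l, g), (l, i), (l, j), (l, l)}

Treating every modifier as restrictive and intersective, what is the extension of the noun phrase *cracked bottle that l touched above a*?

{g, j}

⟦that l touched⟧ = {x : ⟨l, x⟩ ∈ ⟦touched⟧} = {a, b, c, d, g, i, j, l}
⟦above a⟧ = {x : ⟨x, a⟩ ∈ ⟦above⟧} = {b, d, g, h, j, k, l}
⟦bottle⟧ = {c, d, f, g, h, i, j, l}
… ∩ ⟦that l touched⟧ = {c, d, f, g, h, i, j, l} ∩ {a, b, c, d, g, i, j, l} = {c, d, g, i, j, l}
… ∩ ⟦above a⟧ = {c, d, g, i, j, l} ∩ {b, d, g, h, j, k, l} = {d, g, j, l}
… ∩ ⟦cracked⟧ = {d, g, j, l} ∩ {a, b, f, g, j} = {g, j}
So ⟦cracked bottle that l touched above a⟧ = {g, j}.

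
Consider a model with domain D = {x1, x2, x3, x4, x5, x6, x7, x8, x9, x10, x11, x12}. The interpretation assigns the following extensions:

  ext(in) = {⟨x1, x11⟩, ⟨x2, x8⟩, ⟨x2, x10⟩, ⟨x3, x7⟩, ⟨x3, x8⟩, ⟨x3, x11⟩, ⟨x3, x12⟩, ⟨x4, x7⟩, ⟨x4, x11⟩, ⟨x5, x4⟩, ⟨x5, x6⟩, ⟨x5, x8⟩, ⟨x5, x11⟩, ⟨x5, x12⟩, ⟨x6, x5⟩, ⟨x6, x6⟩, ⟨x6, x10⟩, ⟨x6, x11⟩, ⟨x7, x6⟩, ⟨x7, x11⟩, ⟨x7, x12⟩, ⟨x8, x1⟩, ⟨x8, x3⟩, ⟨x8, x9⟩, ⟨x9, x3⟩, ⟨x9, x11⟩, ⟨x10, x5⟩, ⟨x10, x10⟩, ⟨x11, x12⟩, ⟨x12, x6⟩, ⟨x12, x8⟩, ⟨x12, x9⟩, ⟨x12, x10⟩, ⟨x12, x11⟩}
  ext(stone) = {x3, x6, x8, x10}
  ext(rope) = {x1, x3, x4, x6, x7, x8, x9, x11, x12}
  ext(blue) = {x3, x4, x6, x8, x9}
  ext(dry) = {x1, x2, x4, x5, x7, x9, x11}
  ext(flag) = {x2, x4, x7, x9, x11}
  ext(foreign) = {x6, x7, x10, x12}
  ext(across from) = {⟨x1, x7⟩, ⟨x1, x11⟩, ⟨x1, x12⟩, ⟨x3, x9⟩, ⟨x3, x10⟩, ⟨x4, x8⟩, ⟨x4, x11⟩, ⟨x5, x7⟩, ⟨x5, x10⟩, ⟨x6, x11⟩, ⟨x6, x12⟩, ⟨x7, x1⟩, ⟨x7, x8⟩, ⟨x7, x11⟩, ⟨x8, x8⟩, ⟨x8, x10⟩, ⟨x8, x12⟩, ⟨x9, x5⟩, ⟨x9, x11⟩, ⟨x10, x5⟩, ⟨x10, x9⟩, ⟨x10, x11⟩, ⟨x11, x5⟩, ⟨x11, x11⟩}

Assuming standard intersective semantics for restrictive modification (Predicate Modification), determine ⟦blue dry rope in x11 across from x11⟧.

{x4, x9}

⟦in x11⟧ = {x : ⟨x, x11⟩ ∈ ⟦in⟧} = {x1, x3, x4, x5, x6, x7, x9, x12}
⟦across from x11⟧ = {x : ⟨x, x11⟩ ∈ ⟦across from⟧} = {x1, x4, x6, x7, x9, x10, x11}
⟦rope⟧ = {x1, x3, x4, x6, x7, x8, x9, x11, x12}
… ∩ ⟦in x11⟧ = {x1, x3, x4, x6, x7, x8, x9, x11, x12} ∩ {x1, x3, x4, x5, x6, x7, x9, x12} = {x1, x3, x4, x6, x7, x9, x12}
… ∩ ⟦across from x11⟧ = {x1, x3, x4, x6, x7, x9, x12} ∩ {x1, x4, x6, x7, x9, x10, x11} = {x1, x4, x6, x7, x9}
… ∩ ⟦blue⟧ = {x1, x4, x6, x7, x9} ∩ {x3, x4, x6, x8, x9} = {x4, x6, x9}
… ∩ ⟦dry⟧ = {x4, x6, x9} ∩ {x1, x2, x4, x5, x7, x9, x11} = {x4, x9}
So ⟦blue dry rope in x11 across from x11⟧ = {x4, x9}.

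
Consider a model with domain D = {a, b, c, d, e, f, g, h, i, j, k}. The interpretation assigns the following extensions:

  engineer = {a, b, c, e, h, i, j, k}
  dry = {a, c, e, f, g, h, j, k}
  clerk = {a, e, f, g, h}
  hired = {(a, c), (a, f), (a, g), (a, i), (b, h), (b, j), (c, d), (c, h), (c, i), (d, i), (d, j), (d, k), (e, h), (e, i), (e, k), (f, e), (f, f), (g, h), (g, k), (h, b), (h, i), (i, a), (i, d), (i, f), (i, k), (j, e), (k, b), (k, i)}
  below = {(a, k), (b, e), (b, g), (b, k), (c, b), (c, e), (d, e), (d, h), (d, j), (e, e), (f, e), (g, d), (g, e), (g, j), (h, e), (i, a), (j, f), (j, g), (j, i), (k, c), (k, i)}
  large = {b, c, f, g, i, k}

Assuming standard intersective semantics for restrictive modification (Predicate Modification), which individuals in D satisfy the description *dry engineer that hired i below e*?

{c, e, h}

⟦that hired i⟧ = {x : ⟨x, i⟩ ∈ ⟦hired⟧} = {a, c, d, e, h, k}
⟦below e⟧ = {x : ⟨x, e⟩ ∈ ⟦below⟧} = {b, c, d, e, f, g, h}
⟦engineer⟧ = {a, b, c, e, h, i, j, k}
… ∩ ⟦that hired i⟧ = {a, b, c, e, h, i, j, k} ∩ {a, c, d, e, h, k} = {a, c, e, h, k}
… ∩ ⟦below e⟧ = {a, c, e, h, k} ∩ {b, c, d, e, f, g, h} = {c, e, h}
… ∩ ⟦dry⟧ = {c, e, h} ∩ {a, c, e, f, g, h, j, k} = {c, e, h}
So ⟦dry engineer that hired i below e⟧ = {c, e, h}.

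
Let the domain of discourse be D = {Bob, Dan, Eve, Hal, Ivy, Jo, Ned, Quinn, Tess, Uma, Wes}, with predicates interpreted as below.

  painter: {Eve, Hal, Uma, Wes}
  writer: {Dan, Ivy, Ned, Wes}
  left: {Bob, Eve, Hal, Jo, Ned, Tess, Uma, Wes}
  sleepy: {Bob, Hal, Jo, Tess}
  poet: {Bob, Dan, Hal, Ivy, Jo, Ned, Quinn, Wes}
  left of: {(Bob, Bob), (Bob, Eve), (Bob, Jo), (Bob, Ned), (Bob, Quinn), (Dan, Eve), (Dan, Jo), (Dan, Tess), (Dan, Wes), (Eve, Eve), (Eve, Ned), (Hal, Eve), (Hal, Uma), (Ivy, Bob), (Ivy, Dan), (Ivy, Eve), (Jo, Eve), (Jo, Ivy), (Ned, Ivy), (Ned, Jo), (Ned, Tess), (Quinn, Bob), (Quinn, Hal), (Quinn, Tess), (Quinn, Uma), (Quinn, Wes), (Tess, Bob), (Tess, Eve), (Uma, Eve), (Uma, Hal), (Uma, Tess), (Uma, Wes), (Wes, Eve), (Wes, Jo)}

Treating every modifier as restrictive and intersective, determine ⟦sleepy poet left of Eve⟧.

{Bob, Hal, Jo}

⟦left of Eve⟧ = {x : ⟨x, Eve⟩ ∈ ⟦left of⟧} = {Bob, Dan, Eve, Hal, Ivy, Jo, Tess, Uma, Wes}
⟦poet⟧ = {Bob, Dan, Hal, Ivy, Jo, Ned, Quinn, Wes}
… ∩ ⟦left of Eve⟧ = {Bob, Dan, Hal, Ivy, Jo, Ned, Quinn, Wes} ∩ {Bob, Dan, Eve, Hal, Ivy, Jo, Tess, Uma, Wes} = {Bob, Dan, Hal, Ivy, Jo, Wes}
… ∩ ⟦sleepy⟧ = {Bob, Dan, Hal, Ivy, Jo, Wes} ∩ {Bob, Hal, Jo, Tess} = {Bob, Hal, Jo}
So ⟦sleepy poet left of Eve⟧ = {Bob, Hal, Jo}.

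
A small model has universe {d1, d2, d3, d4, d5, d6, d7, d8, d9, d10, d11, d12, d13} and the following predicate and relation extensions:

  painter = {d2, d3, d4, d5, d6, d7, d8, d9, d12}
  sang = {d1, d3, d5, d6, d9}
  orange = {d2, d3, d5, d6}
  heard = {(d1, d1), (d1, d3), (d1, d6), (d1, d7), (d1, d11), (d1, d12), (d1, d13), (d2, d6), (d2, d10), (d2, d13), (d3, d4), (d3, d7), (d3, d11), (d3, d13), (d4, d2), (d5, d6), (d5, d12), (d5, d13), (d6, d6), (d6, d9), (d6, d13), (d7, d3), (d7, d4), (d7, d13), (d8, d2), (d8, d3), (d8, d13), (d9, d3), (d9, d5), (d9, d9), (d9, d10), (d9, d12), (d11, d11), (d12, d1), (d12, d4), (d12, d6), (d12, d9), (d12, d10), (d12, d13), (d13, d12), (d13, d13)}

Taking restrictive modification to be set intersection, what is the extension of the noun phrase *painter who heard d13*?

⟦who heard d13⟧ = {x : ⟨x, d13⟩ ∈ ⟦heard⟧} = {d1, d2, d3, d5, d6, d7, d8, d12, d13}
⟦painter⟧ = {d2, d3, d4, d5, d6, d7, d8, d9, d12}
… ∩ ⟦who heard d13⟧ = {d2, d3, d4, d5, d6, d7, d8, d9, d12} ∩ {d1, d2, d3, d5, d6, d7, d8, d12, d13} = {d2, d3, d5, d6, d7, d8, d12}
So ⟦painter who heard d13⟧ = {d2, d3, d5, d6, d7, d8, d12}.

{d2, d3, d5, d6, d7, d8, d12}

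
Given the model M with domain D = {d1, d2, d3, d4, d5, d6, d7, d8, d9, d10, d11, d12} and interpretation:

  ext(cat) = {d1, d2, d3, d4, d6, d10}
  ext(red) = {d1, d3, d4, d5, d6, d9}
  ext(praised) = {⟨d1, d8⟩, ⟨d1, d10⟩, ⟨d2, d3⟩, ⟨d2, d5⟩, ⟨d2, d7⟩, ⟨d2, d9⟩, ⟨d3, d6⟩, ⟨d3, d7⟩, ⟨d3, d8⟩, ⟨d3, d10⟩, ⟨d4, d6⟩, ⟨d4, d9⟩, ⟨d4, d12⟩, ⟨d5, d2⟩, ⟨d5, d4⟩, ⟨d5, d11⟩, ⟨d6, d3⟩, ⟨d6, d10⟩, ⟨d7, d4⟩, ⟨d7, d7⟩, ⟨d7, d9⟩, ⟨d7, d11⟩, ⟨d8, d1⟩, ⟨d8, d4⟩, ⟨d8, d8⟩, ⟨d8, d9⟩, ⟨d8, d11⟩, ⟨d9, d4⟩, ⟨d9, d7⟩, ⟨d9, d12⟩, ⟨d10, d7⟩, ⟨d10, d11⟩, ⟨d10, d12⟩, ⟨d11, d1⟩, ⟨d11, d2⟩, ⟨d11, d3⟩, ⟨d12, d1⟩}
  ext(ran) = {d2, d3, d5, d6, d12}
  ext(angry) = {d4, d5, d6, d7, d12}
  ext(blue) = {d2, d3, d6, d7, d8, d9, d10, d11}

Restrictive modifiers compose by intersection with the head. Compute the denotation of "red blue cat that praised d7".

⟦that praised d7⟧ = {x : ⟨x, d7⟩ ∈ ⟦praised⟧} = {d2, d3, d7, d9, d10}
⟦cat⟧ = {d1, d2, d3, d4, d6, d10}
… ∩ ⟦that praised d7⟧ = {d1, d2, d3, d4, d6, d10} ∩ {d2, d3, d7, d9, d10} = {d2, d3, d10}
… ∩ ⟦red⟧ = {d2, d3, d10} ∩ {d1, d3, d4, d5, d6, d9} = {d3}
… ∩ ⟦blue⟧ = {d3} ∩ {d2, d3, d6, d7, d8, d9, d10, d11} = {d3}
So ⟦red blue cat that praised d7⟧ = {d3}.

{d3}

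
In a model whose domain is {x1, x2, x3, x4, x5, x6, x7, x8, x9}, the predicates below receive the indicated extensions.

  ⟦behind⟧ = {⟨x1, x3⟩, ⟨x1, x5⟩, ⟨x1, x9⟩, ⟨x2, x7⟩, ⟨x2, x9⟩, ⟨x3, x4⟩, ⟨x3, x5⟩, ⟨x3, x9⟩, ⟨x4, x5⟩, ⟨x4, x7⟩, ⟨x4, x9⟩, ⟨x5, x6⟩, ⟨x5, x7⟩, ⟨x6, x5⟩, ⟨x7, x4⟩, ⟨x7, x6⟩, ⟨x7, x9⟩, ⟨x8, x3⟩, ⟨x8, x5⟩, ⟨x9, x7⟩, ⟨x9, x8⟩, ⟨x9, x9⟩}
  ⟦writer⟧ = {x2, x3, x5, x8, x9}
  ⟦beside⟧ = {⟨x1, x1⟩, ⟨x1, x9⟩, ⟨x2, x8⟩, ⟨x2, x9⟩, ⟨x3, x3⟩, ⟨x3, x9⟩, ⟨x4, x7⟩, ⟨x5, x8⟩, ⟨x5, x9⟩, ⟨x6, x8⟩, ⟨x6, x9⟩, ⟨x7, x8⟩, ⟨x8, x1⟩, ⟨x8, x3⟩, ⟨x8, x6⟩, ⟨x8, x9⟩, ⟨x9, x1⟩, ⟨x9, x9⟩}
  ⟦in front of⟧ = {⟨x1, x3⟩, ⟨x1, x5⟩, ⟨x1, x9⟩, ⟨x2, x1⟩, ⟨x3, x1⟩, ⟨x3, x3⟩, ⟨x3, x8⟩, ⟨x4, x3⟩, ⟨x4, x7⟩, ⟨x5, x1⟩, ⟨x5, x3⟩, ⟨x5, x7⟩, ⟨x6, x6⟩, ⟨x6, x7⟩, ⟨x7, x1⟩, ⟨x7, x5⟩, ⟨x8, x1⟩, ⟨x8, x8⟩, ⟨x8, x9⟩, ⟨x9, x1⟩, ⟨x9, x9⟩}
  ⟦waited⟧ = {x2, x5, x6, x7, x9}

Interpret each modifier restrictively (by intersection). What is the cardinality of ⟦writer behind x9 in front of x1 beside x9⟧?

3

⟦behind x9⟧ = {x : ⟨x, x9⟩ ∈ ⟦behind⟧} = {x1, x2, x3, x4, x7, x9}
⟦in front of x1⟧ = {x : ⟨x, x1⟩ ∈ ⟦in front of⟧} = {x2, x3, x5, x7, x8, x9}
⟦beside x9⟧ = {x : ⟨x, x9⟩ ∈ ⟦beside⟧} = {x1, x2, x3, x5, x6, x8, x9}
⟦writer⟧ = {x2, x3, x5, x8, x9}
… ∩ ⟦behind x9⟧ = {x2, x3, x5, x8, x9} ∩ {x1, x2, x3, x4, x7, x9} = {x2, x3, x9}
… ∩ ⟦in front of x1⟧ = {x2, x3, x9} ∩ {x2, x3, x5, x7, x8, x9} = {x2, x3, x9}
… ∩ ⟦beside x9⟧ = {x2, x3, x9} ∩ {x1, x2, x3, x5, x6, x8, x9} = {x2, x3, x9}
⟦writer behind x9 in front of x1 beside x9⟧ = {x2, x3, x9}, so the cardinality is 3.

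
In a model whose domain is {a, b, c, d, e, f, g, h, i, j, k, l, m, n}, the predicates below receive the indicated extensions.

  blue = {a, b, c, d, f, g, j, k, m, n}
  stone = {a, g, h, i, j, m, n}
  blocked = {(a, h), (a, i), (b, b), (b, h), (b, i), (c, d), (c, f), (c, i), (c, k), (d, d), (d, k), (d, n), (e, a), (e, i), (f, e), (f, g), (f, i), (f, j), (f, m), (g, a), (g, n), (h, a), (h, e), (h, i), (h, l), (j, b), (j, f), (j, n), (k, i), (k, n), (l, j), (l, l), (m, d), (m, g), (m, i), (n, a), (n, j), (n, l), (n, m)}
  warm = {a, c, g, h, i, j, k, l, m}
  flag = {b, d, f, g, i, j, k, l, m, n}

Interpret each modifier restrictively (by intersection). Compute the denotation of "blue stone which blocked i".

{a, m}

⟦which blocked i⟧ = {x : ⟨x, i⟩ ∈ ⟦blocked⟧} = {a, b, c, e, f, h, k, m}
⟦stone⟧ = {a, g, h, i, j, m, n}
… ∩ ⟦which blocked i⟧ = {a, g, h, i, j, m, n} ∩ {a, b, c, e, f, h, k, m} = {a, h, m}
… ∩ ⟦blue⟧ = {a, h, m} ∩ {a, b, c, d, f, g, j, k, m, n} = {a, m}
So ⟦blue stone which blocked i⟧ = {a, m}.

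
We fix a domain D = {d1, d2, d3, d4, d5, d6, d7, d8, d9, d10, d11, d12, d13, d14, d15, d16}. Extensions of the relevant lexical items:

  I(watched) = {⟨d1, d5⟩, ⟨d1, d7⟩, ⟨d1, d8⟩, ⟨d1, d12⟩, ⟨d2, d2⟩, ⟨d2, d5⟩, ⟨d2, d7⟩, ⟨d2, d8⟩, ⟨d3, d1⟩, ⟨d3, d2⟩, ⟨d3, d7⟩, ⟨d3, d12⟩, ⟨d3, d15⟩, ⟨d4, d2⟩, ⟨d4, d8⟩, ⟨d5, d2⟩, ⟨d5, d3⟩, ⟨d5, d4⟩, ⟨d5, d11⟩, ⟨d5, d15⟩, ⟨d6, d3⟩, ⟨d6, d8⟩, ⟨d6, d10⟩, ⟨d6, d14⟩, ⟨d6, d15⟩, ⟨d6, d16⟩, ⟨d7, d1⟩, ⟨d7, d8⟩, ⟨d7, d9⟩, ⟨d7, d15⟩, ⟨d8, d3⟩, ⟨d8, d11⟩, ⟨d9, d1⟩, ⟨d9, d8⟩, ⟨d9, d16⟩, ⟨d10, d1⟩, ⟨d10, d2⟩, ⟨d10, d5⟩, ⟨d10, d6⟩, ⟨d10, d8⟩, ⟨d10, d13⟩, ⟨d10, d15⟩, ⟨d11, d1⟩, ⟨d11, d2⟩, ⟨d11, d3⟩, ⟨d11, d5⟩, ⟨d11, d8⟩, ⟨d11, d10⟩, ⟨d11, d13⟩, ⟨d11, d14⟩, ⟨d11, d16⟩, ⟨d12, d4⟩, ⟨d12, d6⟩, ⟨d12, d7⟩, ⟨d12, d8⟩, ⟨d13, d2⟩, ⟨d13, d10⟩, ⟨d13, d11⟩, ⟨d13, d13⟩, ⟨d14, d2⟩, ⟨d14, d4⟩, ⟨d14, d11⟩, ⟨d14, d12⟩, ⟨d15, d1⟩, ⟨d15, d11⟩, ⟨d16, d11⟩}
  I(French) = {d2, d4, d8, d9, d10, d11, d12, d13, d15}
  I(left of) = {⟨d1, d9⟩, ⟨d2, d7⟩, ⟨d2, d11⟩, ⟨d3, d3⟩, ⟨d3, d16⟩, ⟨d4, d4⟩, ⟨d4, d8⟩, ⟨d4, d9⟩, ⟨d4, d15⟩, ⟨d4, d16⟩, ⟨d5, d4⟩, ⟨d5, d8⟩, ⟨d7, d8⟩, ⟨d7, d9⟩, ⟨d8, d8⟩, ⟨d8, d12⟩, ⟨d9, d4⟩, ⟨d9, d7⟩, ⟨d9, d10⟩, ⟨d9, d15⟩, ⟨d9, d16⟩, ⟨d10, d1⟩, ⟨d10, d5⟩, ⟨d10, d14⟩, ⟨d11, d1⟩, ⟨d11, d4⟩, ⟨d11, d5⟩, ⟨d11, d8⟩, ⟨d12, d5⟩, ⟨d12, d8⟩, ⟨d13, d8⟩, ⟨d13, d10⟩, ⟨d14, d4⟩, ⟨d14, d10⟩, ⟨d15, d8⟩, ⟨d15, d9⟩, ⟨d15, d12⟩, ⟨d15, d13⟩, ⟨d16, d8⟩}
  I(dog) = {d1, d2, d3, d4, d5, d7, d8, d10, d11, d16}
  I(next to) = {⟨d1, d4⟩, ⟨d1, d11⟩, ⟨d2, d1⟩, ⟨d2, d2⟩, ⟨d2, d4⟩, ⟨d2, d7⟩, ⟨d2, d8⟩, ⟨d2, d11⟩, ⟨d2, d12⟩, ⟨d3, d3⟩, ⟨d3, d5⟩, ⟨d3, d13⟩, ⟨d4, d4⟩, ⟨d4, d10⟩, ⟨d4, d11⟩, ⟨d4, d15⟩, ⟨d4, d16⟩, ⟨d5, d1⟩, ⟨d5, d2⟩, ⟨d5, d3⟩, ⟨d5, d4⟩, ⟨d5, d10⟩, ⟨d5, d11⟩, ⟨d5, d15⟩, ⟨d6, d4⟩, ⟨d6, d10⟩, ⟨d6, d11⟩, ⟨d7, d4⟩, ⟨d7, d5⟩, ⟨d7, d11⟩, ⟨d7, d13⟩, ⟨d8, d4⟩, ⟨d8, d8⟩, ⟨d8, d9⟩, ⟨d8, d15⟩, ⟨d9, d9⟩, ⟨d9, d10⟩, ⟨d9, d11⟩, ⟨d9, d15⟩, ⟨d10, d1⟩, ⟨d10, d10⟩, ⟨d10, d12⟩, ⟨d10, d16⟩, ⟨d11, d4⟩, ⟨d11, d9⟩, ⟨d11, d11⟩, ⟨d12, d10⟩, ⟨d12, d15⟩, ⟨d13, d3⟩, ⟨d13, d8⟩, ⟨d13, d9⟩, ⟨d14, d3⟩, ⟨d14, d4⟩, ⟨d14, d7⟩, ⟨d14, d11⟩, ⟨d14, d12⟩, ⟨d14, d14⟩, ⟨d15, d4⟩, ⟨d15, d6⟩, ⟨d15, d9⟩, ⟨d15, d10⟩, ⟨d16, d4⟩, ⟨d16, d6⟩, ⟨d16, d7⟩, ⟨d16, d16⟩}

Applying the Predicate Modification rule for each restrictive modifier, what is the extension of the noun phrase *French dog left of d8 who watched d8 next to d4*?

⟦left of d8⟧ = {x : ⟨x, d8⟩ ∈ ⟦left of⟧} = {d4, d5, d7, d8, d11, d12, d13, d15, d16}
⟦who watched d8⟧ = {x : ⟨x, d8⟩ ∈ ⟦watched⟧} = {d1, d2, d4, d6, d7, d9, d10, d11, d12}
⟦next to d4⟧ = {x : ⟨x, d4⟩ ∈ ⟦next to⟧} = {d1, d2, d4, d5, d6, d7, d8, d11, d14, d15, d16}
⟦dog⟧ = {d1, d2, d3, d4, d5, d7, d8, d10, d11, d16}
… ∩ ⟦left of d8⟧ = {d1, d2, d3, d4, d5, d7, d8, d10, d11, d16} ∩ {d4, d5, d7, d8, d11, d12, d13, d15, d16} = {d4, d5, d7, d8, d11, d16}
… ∩ ⟦who watched d8⟧ = {d4, d5, d7, d8, d11, d16} ∩ {d1, d2, d4, d6, d7, d9, d10, d11, d12} = {d4, d7, d11}
… ∩ ⟦next to d4⟧ = {d4, d7, d11} ∩ {d1, d2, d4, d5, d6, d7, d8, d11, d14, d15, d16} = {d4, d7, d11}
… ∩ ⟦French⟧ = {d4, d7, d11} ∩ {d2, d4, d8, d9, d10, d11, d12, d13, d15} = {d4, d11}
So ⟦French dog left of d8 who watched d8 next to d4⟧ = {d4, d11}.

{d4, d11}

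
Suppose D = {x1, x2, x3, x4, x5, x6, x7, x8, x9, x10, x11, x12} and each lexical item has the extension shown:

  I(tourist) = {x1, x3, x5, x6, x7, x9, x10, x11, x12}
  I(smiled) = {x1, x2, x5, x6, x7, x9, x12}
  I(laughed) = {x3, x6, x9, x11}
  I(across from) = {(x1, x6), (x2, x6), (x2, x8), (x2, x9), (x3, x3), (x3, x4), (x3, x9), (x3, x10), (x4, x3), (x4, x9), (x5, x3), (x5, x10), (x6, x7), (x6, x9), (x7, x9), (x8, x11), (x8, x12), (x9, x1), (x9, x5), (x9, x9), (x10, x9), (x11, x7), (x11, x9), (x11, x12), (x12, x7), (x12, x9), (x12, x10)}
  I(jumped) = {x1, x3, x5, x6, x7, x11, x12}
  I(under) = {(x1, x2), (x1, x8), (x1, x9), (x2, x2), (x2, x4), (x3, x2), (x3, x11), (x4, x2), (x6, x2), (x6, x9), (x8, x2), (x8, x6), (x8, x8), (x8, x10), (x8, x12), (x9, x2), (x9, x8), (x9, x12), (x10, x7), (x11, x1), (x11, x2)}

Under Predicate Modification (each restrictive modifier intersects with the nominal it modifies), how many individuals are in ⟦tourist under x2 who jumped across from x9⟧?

3

⟦under x2⟧ = {x : ⟨x, x2⟩ ∈ ⟦under⟧} = {x1, x2, x3, x4, x6, x8, x9, x11}
⟦who jumped⟧ = ⟦jumped⟧ = {x1, x3, x5, x6, x7, x11, x12}
⟦across from x9⟧ = {x : ⟨x, x9⟩ ∈ ⟦across from⟧} = {x2, x3, x4, x6, x7, x9, x10, x11, x12}
⟦tourist⟧ = {x1, x3, x5, x6, x7, x9, x10, x11, x12}
… ∩ ⟦under x2⟧ = {x1, x3, x5, x6, x7, x9, x10, x11, x12} ∩ {x1, x2, x3, x4, x6, x8, x9, x11} = {x1, x3, x6, x9, x11}
… ∩ ⟦who jumped⟧ = {x1, x3, x6, x9, x11} ∩ {x1, x3, x5, x6, x7, x11, x12} = {x1, x3, x6, x11}
… ∩ ⟦across from x9⟧ = {x1, x3, x6, x11} ∩ {x2, x3, x4, x6, x7, x9, x10, x11, x12} = {x3, x6, x11}
⟦tourist under x2 who jumped across from x9⟧ = {x3, x6, x11}, so the cardinality is 3.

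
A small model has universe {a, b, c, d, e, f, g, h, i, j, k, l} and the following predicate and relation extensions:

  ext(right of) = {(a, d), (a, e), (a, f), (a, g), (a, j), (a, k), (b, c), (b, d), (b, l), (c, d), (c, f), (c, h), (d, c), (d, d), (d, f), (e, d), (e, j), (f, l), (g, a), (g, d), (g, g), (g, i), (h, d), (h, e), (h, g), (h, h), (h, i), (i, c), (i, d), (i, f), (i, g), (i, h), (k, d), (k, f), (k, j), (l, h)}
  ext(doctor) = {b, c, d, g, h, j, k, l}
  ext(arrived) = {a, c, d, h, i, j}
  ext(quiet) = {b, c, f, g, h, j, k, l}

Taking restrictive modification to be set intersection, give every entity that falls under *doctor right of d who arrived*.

{c, d, h}

⟦right of d⟧ = {x : ⟨x, d⟩ ∈ ⟦right of⟧} = {a, b, c, d, e, g, h, i, k}
⟦who arrived⟧ = ⟦arrived⟧ = {a, c, d, h, i, j}
⟦doctor⟧ = {b, c, d, g, h, j, k, l}
… ∩ ⟦right of d⟧ = {b, c, d, g, h, j, k, l} ∩ {a, b, c, d, e, g, h, i, k} = {b, c, d, g, h, k}
… ∩ ⟦who arrived⟧ = {b, c, d, g, h, k} ∩ {a, c, d, h, i, j} = {c, d, h}
So ⟦doctor right of d who arrived⟧ = {c, d, h}.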